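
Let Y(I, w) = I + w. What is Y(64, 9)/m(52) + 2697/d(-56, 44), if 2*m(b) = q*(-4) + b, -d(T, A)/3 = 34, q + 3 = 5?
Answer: -4324/187 ≈ -23.123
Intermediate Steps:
q = 2 (q = -3 + 5 = 2)
d(T, A) = -102 (d(T, A) = -3*34 = -102)
m(b) = -4 + b/2 (m(b) = (2*(-4) + b)/2 = (-8 + b)/2 = -4 + b/2)
Y(64, 9)/m(52) + 2697/d(-56, 44) = (64 + 9)/(-4 + (½)*52) + 2697/(-102) = 73/(-4 + 26) + 2697*(-1/102) = 73/22 - 899/34 = -4324/187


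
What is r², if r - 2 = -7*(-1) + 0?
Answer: 81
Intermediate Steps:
r = 9 (r = 2 + (-7*(-1) + 0) = 2 + (7 + 0) = 2 + 7 = 9)
r² = 9² = 81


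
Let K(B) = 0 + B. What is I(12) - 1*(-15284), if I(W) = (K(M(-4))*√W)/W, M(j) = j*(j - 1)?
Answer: 15284 + 10*√3/3 ≈ 15290.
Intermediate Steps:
M(j) = j*(-1 + j)
K(B) = B
I(W) = 20/√W (I(W) = ((-4*(-1 - 4))*√W)/W = ((-4*(-5))*√W)/W = (20*√W)/W = 20/√W)
I(12) - 1*(-15284) = 20/√12 - 1*(-15284) = 20*(√3/6) + 15284 = 10*√3/3 + 15284 = 15284 + 10*√3/3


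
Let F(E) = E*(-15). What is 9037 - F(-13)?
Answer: 8842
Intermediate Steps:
F(E) = -15*E
9037 - F(-13) = 9037 - (-15)*(-13) = 9037 - 1*195 = 9037 - 195 = 8842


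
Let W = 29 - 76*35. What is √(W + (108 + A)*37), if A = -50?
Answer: I*√485 ≈ 22.023*I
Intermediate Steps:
W = -2631 (W = 29 - 2660 = -2631)
√(W + (108 + A)*37) = √(-2631 + (108 - 50)*37) = √(-2631 + 58*37) = √(-2631 + 2146) = √(-485) = I*√485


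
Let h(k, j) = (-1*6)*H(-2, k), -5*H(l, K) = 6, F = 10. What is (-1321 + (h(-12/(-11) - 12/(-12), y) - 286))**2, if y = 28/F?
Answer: 63984001/25 ≈ 2.5594e+6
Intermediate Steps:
H(l, K) = -6/5 (H(l, K) = -1/5*6 = -6/5)
y = 14/5 (y = 28/10 = 28*(1/10) = 14/5 ≈ 2.8000)
h(k, j) = 36/5 (h(k, j) = -1*6*(-6/5) = -6*(-6/5) = 36/5)
(-1321 + (h(-12/(-11) - 12/(-12), y) - 286))**2 = (-1321 + (36/5 - 286))**2 = (-1321 - 1394/5)**2 = (-7999/5)**2 = 63984001/25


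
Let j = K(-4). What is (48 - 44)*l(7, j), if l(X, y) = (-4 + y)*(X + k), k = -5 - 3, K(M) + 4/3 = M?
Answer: 112/3 ≈ 37.333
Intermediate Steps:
K(M) = -4/3 + M
j = -16/3 (j = -4/3 - 4 = -16/3 ≈ -5.3333)
k = -8
l(X, y) = (-8 + X)*(-4 + y) (l(X, y) = (-4 + y)*(X - 8) = (-4 + y)*(-8 + X) = (-8 + X)*(-4 + y))
(48 - 44)*l(7, j) = (48 - 44)*(32 - 8*(-16/3) - 4*7 + 7*(-16/3)) = 4*(32 + 128/3 - 28 - 112/3) = 4*(28/3) = 112/3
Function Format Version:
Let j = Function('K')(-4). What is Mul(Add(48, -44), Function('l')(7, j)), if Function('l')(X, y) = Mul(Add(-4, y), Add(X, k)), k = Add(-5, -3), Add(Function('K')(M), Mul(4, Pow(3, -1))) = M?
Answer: Rational(112, 3) ≈ 37.333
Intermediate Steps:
Function('K')(M) = Add(Rational(-4, 3), M)
j = Rational(-16, 3) (j = Add(Rational(-4, 3), -4) = Rational(-16, 3) ≈ -5.3333)
k = -8
Function('l')(X, y) = Mul(Add(-8, X), Add(-4, y)) (Function('l')(X, y) = Mul(Add(-4, y), Add(X, -8)) = Mul(Add(-4, y), Add(-8, X)) = Mul(Add(-8, X), Add(-4, y)))
Mul(Add(48, -44), Function('l')(7, j)) = Mul(Add(48, -44), Add(32, Mul(-8, Rational(-16, 3)), Mul(-4, 7), Mul(7, Rational(-16, 3)))) = Mul(4, Add(32, Rational(128, 3), -28, Rational(-112, 3))) = Mul(4, Rational(28, 3)) = Rational(112, 3)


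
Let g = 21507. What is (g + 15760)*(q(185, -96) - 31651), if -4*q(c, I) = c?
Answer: -4725045663/4 ≈ -1.1813e+9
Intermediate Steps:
q(c, I) = -c/4
(g + 15760)*(q(185, -96) - 31651) = (21507 + 15760)*(-¼*185 - 31651) = 37267*(-185/4 - 31651) = 37267*(-126789/4) = -4725045663/4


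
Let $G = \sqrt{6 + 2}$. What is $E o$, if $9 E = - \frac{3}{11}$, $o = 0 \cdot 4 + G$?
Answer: $- \frac{2 \sqrt{2}}{33} \approx -0.08571$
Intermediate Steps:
$G = 2 \sqrt{2}$ ($G = \sqrt{8} = 2 \sqrt{2} \approx 2.8284$)
$o = 2 \sqrt{2}$ ($o = 0 \cdot 4 + 2 \sqrt{2} = 0 + 2 \sqrt{2} = 2 \sqrt{2} \approx 2.8284$)
$E = - \frac{1}{33}$ ($E = \frac{\left(-3\right) \frac{1}{11}}{9} = \frac{1}{9} \left(- \frac{3}{11}\right) = - \frac{1}{33} \approx -0.030303$)
$E o = - \frac{2 \sqrt{2}}{33}$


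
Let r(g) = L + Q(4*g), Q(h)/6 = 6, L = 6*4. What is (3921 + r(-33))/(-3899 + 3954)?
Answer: 3981/55 ≈ 72.382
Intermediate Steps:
L = 24
Q(h) = 36 (Q(h) = 6*6 = 36)
r(g) = 60 (r(g) = 24 + 36 = 60)
(3921 + r(-33))/(-3899 + 3954) = (3921 + 60)/(-3899 + 3954) = 3981/55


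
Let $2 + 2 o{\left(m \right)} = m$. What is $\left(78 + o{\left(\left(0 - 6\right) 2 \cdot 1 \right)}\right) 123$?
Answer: $8733$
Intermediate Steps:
$o{\left(m \right)} = -1 + \frac{m}{2}$
$\left(78 + o{\left(\left(0 - 6\right) 2 \cdot 1 \right)}\right) 123 = \left(78 + \left(-1 + \frac{\left(0 - 6\right) 2 \cdot 1}{2}\right)\right) 123 = \left(78 + \left(-1 + \frac{\left(-6\right) 2 \cdot 1}{2}\right)\right) 123 = \left(78 + \left(-1 + \frac{\left(-12\right) 1}{2}\right)\right) 123 = \left(78 + \left(-1 + \frac{1}{2} \left(-12\right)\right)\right) 123 = \left(78 - 7\right) 123 = 71 \cdot 123 = 8733$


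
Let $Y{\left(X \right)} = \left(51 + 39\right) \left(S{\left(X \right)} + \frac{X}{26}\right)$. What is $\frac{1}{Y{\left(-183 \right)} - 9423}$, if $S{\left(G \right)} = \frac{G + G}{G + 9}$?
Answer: $- \frac{377}{3719916} \approx -0.00010135$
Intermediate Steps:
$S{\left(G \right)} = \frac{2 G}{9 + G}$
$Y{\left(X \right)} = \frac{45 X}{13} + \frac{180 X}{9 + X}$ ($Y{\left(X \right)} = \left(51 + 39\right) \left(\frac{2 X}{9 + X} + \frac{X}{26}\right) = 90 \left(\frac{2 X}{9 + X} + X \frac{1}{26}\right) = 90 \left(\frac{2 X}{9 + X} + \frac{X}{26}\right) = 90 \left(\frac{X}{26} + \frac{2 X}{9 + X}\right) = \frac{45 X}{13} + \frac{180 X}{9 + X}$)
$\frac{1}{Y{\left(-183 \right)} - 9423} = \frac{1}{\frac{45}{13} \left(-183\right) \frac{1}{9 - 183} \left(61 - 183\right) - 9423} = \frac{1}{\frac{45}{13} \left(-183\right) \frac{1}{-174} \left(-122\right) - 9423} = \frac{1}{\frac{45}{13} \left(-183\right) \left(- \frac{1}{174}\right) \left(-122\right) - 9423} = \frac{1}{- \frac{167445}{377} - 9423} = \frac{1}{- \frac{3719916}{377}} = - \frac{377}{3719916}$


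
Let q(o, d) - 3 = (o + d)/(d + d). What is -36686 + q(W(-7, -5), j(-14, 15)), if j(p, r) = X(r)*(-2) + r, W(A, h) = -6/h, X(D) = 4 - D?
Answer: -13572519/370 ≈ -36683.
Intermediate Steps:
j(p, r) = -8 + 3*r (j(p, r) = (4 - r)*(-2) + r = (-8 + 2*r) + r = -8 + 3*r)
q(o, d) = 3 + (d + o)/(2*d) (q(o, d) = 3 + (o + d)/(d + d) = 3 + (d + o)/((2*d)) = 3 + (d + o)*(1/(2*d)) = 3 + (d + o)/(2*d))
-36686 + q(W(-7, -5), j(-14, 15)) = -36686 + (-6/(-5) + 7*(-8 + 3*15))/(2*(-8 + 3*15)) = -36686 + (-6*(-1/5) + 7*(-8 + 45))/(2*(-8 + 45)) = -36686 + (1/2)*(6/5 + 7*37)/37 = -36686 + (1/2)*(1/37)*(6/5 + 259) = -36686 + (1/2)*(1/37)*(1301/5) = -36686 + 1301/370 = -13572519/370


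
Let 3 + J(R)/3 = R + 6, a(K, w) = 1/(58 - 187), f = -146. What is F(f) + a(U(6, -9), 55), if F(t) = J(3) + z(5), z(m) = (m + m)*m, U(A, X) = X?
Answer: 8771/129 ≈ 67.992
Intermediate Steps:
a(K, w) = -1/129 (a(K, w) = 1/(-129) = -1/129)
J(R) = 9 + 3*R (J(R) = -9 + 3*(R + 6) = -9 + 3*(6 + R) = -9 + (18 + 3*R) = 9 + 3*R)
z(m) = 2*m² (z(m) = (2*m)*m = 2*m²)
F(t) = 68 (F(t) = (9 + 3*3) + 2*5² = (9 + 9) + 2*25 = 18 + 50 = 68)
F(f) + a(U(6, -9), 55) = 68 - 1/129 = 8771/129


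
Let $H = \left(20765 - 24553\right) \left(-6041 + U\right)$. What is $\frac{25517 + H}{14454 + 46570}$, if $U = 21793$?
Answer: $- \frac{59643059}{61024} \approx -977.37$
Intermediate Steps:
$H = -59668576$ ($H = \left(20765 - 24553\right) \left(-6041 + 21793\right) = \left(-3788\right) 15752 = -59668576$)
$\frac{25517 + H}{14454 + 46570} = \frac{25517 - 59668576}{14454 + 46570} = - \frac{59643059}{61024}$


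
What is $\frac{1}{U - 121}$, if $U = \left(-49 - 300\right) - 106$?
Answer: $- \frac{1}{576} \approx -0.0017361$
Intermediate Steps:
$U = -455$ ($U = -349 - 106 = -455$)
$\frac{1}{U - 121} = \frac{1}{-455 - 121} = \frac{1}{-576} = - \frac{1}{576}$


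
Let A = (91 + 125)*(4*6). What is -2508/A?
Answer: -209/432 ≈ -0.48380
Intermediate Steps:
A = 5184 (A = 216*24 = 5184)
-2508/A = -2508/5184 = -2508*1/5184 = -209/432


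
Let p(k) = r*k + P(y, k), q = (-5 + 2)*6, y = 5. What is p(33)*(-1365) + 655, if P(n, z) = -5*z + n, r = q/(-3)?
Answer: -51215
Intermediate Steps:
q = -18 (q = -3*6 = -18)
r = 6 (r = -18/(-3) = -18*(-⅓) = 6)
P(n, z) = n - 5*z
p(k) = 5 + k (p(k) = 6*k + (5 - 5*k) = 5 + k)
p(33)*(-1365) + 655 = (5 + 33)*(-1365) + 655 = 38*(-1365) + 655 = -51870 + 655 = -51215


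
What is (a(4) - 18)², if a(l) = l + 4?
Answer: 100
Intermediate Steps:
a(l) = 4 + l
(a(4) - 18)² = ((4 + 4) - 18)² = (8 - 18)² = (-10)² = 100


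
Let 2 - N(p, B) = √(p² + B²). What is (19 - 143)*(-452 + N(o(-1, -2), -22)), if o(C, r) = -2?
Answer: 55800 + 248*√122 ≈ 58539.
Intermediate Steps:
N(p, B) = 2 - √(B² + p²) (N(p, B) = 2 - √(p² + B²) = 2 - √(B² + p²))
(19 - 143)*(-452 + N(o(-1, -2), -22)) = (19 - 143)*(-452 + (2 - √((-22)² + (-2)²))) = -124*(-452 + (2 - √(484 + 4))) = -124*(-452 + (2 - √488)) = -124*(-452 + (2 - 2*√122)) = -124*(-450 - 2*√122) = 55800 + 248*√122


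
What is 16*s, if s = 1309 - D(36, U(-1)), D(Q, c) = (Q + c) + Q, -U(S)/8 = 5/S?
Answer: 19152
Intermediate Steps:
U(S) = -40/S
D(Q, c) = c + 2*Q
s = 1197 (s = 1309 - (-40/(-1) + 2*36) = 1309 - (-40*(-1) + 72) = 1309 - (40 + 72) = 1309 - 1*112 = 1309 - 112 = 1197)
16*s = 16*1197 = 19152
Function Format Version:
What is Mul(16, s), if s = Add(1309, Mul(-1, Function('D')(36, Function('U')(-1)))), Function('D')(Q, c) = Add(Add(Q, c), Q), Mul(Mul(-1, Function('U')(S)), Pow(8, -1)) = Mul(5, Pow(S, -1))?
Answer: 19152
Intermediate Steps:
Function('U')(S) = Mul(-40, Pow(S, -1)) (Function('U')(S) = Mul(-8, Mul(5, Pow(S, -1))) = Mul(-40, Pow(S, -1)))
Function('D')(Q, c) = Add(c, Mul(2, Q))
s = 1197 (s = Add(1309, Mul(-1, Add(Mul(-40, Pow(-1, -1)), Mul(2, 36)))) = Add(1309, Mul(-1, Add(Mul(-40, -1), 72))) = Add(1309, Mul(-1, Add(40, 72))) = Add(1309, Mul(-1, 112)) = Add(1309, -112) = 1197)
Mul(16, s) = Mul(16, 1197) = 19152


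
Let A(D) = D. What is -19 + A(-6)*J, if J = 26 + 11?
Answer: -241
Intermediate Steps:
J = 37
-19 + A(-6)*J = -19 - 6*37 = -19 - 222 = -241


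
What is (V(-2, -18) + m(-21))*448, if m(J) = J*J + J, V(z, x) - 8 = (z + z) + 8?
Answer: 193536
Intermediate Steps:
V(z, x) = 16 + 2*z (V(z, x) = 8 + ((z + z) + 8) = 8 + (2*z + 8) = 8 + (8 + 2*z) = 16 + 2*z)
m(J) = J + J**2 (m(J) = J**2 + J = J + J**2)
(V(-2, -18) + m(-21))*448 = ((16 + 2*(-2)) - 21*(1 - 21))*448 = ((16 - 4) - 21*(-20))*448 = (12 + 420)*448 = 432*448 = 193536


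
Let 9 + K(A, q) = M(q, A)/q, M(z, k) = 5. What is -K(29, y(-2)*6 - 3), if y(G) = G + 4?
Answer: 76/9 ≈ 8.4444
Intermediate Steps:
y(G) = 4 + G
K(A, q) = -9 + 5/q
-K(29, y(-2)*6 - 3) = -(-9 + 5/((4 - 2)*6 - 3)) = -(-9 + 5/(2*6 - 3)) = -(-9 + 5/(12 - 3)) = -(-9 + 5/9) = -1*(-76/9) = 76/9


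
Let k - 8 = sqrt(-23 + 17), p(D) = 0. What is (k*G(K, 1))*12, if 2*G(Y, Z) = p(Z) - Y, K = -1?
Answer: 48 + 6*I*sqrt(6) ≈ 48.0 + 14.697*I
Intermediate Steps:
G(Y, Z) = -Y/2 (G(Y, Z) = (0 - Y)/2 = (-Y)/2 = -Y/2)
k = 8 + I*sqrt(6) (k = 8 + sqrt(-23 + 17) = 8 + sqrt(-6) = 8 + I*sqrt(6) ≈ 8.0 + 2.4495*I)
(k*G(K, 1))*12 = ((8 + I*sqrt(6))*(-1/2*(-1)))*12 = ((8 + I*sqrt(6))*(1/2))*12 = (4 + I*sqrt(6)/2)*12 = 48 + 6*I*sqrt(6)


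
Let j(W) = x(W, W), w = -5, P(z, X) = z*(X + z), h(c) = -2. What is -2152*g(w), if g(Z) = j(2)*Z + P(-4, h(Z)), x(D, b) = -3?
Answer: -83928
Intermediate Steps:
j(W) = -3
g(Z) = 24 - 3*Z (g(Z) = -3*Z - 4*(-2 - 4) = -3*Z - 4*(-6) = -3*Z + 24 = 24 - 3*Z)
-2152*g(w) = -2152*(24 - 3*(-5)) = -2152*(24 + 15) = -2152*39 = -83928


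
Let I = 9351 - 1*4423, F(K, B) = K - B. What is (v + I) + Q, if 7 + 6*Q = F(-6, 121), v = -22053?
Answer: -51442/3 ≈ -17147.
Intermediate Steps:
Q = -67/3 (Q = -7/6 + (-6 - 1*121)/6 = -7/6 + (-6 - 121)/6 = -7/6 + (⅙)*(-127) = -7/6 - 127/6 = -67/3 ≈ -22.333)
I = 4928 (I = 9351 - 4423 = 4928)
(v + I) + Q = (-22053 + 4928) - 67/3 = -17125 - 67/3 = -51442/3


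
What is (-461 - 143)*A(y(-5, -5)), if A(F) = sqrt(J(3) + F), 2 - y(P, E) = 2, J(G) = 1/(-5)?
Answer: -604*I*sqrt(5)/5 ≈ -270.12*I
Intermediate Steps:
J(G) = -1/5
y(P, E) = 0 (y(P, E) = 2 - 1*2 = 2 - 2 = 0)
A(F) = sqrt(-1/5 + F)
(-461 - 143)*A(y(-5, -5)) = (-461 - 143)*(sqrt(-5 + 25*0)/5) = -604*sqrt(-5 + 0)/5 = -604*sqrt(-5)/5 = -604*I*sqrt(5)/5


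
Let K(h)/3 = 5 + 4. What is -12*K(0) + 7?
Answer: -317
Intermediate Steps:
K(h) = 27 (K(h) = 3*(5 + 4) = 3*9 = 27)
-12*K(0) + 7 = -12*27 + 7 = -324 + 7 = -317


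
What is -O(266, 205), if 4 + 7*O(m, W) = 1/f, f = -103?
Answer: 59/103 ≈ 0.57282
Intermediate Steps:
O(m, W) = -59/103 (O(m, W) = -4/7 + (⅐)/(-103) = -4/7 + (⅐)*(-1/103) = -4/7 - 1/721 = -59/103)
-O(266, 205) = -1*(-59/103) = 59/103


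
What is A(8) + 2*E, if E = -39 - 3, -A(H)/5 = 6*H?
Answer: -324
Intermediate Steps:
A(H) = -30*H
E = -42
A(8) + 2*E = -30*8 + 2*(-42) = -240 - 84 = -324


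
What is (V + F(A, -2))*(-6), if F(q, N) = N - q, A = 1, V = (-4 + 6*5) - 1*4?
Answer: -114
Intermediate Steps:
V = 22 (V = (-4 + 30) - 4 = 26 - 4 = 22)
(V + F(A, -2))*(-6) = (22 + (-2 - 1*1))*(-6) = (22 + (-2 - 1))*(-6) = (22 - 3)*(-6) = 19*(-6) = -114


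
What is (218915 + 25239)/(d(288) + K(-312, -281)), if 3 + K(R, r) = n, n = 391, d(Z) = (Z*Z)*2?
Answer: 122077/83138 ≈ 1.4684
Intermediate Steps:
d(Z) = 2*Z² (d(Z) = Z²*2 = 2*Z²)
K(R, r) = 388 (K(R, r) = -3 + 391 = 388)
(218915 + 25239)/(d(288) + K(-312, -281)) = (218915 + 25239)/(2*288² + 388) = 244154/(2*82944 + 388) = 244154/(165888 + 388) = 244154/166276 = 244154*(1/166276) = 122077/83138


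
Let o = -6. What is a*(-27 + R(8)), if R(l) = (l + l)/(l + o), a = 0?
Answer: 0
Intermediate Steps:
R(l) = 2*l/(-6 + l) (R(l) = (l + l)/(l - 6) = (2*l)/(-6 + l) = 2*l/(-6 + l))
a*(-27 + R(8)) = 0*(-27 + 2*8/(-6 + 8)) = 0*(-27 + 2*8/2) = 0*(-27 + 2*8*(½)) = 0*(-27 + 8) = 0*(-19) = 0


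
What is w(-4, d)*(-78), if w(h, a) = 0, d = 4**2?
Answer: 0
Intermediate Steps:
d = 16
w(-4, d)*(-78) = 0*(-78) = 0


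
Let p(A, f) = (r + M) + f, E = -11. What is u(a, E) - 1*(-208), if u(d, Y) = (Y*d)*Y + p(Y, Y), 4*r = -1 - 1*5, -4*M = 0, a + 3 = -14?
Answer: -3723/2 ≈ -1861.5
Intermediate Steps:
a = -17 (a = -3 - 14 = -17)
M = 0 (M = -¼*0 = 0)
r = -3/2 (r = (-1 - 1*5)/4 = (-1 - 5)/4 = (¼)*(-6) = -3/2 ≈ -1.5000)
p(A, f) = -3/2 + f (p(A, f) = (-3/2 + 0) + f = -3/2 + f)
u(d, Y) = -3/2 + Y + d*Y² (u(d, Y) = (Y*d)*Y + (-3/2 + Y) = d*Y² + (-3/2 + Y) = -3/2 + Y + d*Y²)
u(a, E) - 1*(-208) = (-3/2 - 11 - 17*(-11)²) - 1*(-208) = (-3/2 - 11 - 17*121) + 208 = (-3/2 - 11 - 2057) + 208 = -4139/2 + 208 = -3723/2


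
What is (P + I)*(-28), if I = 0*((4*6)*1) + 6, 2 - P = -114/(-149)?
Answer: -30184/149 ≈ -202.58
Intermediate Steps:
P = 184/149 (P = 2 - (-114)/(-149) = 2 - (-114)*(-1)/149 = 2 - 1*114/149 = 2 - 114/149 = 184/149 ≈ 1.2349)
I = 6 (I = 0*(24*1) + 6 = 0*24 + 6 = 0 + 6 = 6)
(P + I)*(-28) = (184/149 + 6)*(-28) = (1078/149)*(-28) = -30184/149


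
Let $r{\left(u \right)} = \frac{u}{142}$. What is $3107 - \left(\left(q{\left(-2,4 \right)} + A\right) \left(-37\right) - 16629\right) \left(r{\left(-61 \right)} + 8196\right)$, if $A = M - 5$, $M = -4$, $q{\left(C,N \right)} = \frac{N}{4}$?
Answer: $\frac{19008312937}{142} \approx 1.3386 \cdot 10^{8}$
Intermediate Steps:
$q{\left(C,N \right)} = \frac{N}{4}$ ($q{\left(C,N \right)} = N \frac{1}{4} = \frac{N}{4}$)
$A = -9$ ($A = -4 - 5 = -9$)
$r{\left(u \right)} = \frac{u}{142}$ ($r{\left(u \right)} = u \frac{1}{142} = \frac{u}{142}$)
$3107 - \left(\left(q{\left(-2,4 \right)} + A\right) \left(-37\right) - 16629\right) \left(r{\left(-61 \right)} + 8196\right) = 3107 - \left(\left(\frac{1}{4} \cdot 4 - 9\right) \left(-37\right) - 16629\right) \left(\frac{1}{142} \left(-61\right) + 8196\right) = 3107 - \left(\left(1 - 9\right) \left(-37\right) - 16629\right) \left(- \frac{61}{142} + 8196\right) = 3107 - \left(\left(-8\right) \left(-37\right) - 16629\right) \frac{1163771}{142} = 3107 - \left(296 - 16629\right) \frac{1163771}{142} = 3107 - \left(-16333\right) \frac{1163771}{142} = 3107 - - \frac{19007871743}{142} = 3107 + \frac{19007871743}{142} = \frac{19008312937}{142}$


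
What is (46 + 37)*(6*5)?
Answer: 2490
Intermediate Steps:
(46 + 37)*(6*5) = 83*30 = 2490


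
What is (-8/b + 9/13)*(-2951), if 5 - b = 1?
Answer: 3859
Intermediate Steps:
b = 4 (b = 5 - 1*1 = 5 - 1 = 4)
(-8/b + 9/13)*(-2951) = (-8/4 + 9/13)*(-2951) = (-8*¼ + 9*(1/13))*(-2951) = (-2 + 9/13)*(-2951) = -17/13*(-2951) = 3859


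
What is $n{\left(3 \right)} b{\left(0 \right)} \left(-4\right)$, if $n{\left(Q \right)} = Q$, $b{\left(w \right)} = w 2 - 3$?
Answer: $36$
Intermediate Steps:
$b{\left(w \right)} = -3 + 2 w$ ($b{\left(w \right)} = 2 w - 3 = -3 + 2 w$)
$n{\left(3 \right)} b{\left(0 \right)} \left(-4\right) = 3 \left(-3 + 2 \cdot 0\right) \left(-4\right) = 3 \left(-3 + 0\right) \left(-4\right) = 3 \left(-3\right) \left(-4\right) = \left(-9\right) \left(-4\right) = 36$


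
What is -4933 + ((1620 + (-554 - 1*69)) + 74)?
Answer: -3862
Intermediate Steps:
-4933 + ((1620 + (-554 - 1*69)) + 74) = -4933 + ((1620 + (-554 - 69)) + 74) = -4933 + ((1620 - 623) + 74) = -4933 + (997 + 74) = -4933 + 1071 = -3862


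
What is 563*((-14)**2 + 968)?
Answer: 655332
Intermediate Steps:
563*((-14)**2 + 968) = 563*(196 + 968) = 563*1164 = 655332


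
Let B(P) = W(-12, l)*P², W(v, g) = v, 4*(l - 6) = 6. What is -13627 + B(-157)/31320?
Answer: -35591119/2610 ≈ -13636.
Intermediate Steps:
l = 15/2 (l = 6 + (¼)*6 = 6 + 3/2 = 15/2 ≈ 7.5000)
B(P) = -12*P²
-13627 + B(-157)/31320 = -13627 - 12*(-157)²/31320 = -13627 - 12*24649*(1/31320) = -13627 - 295788*1/31320 = -13627 - 24649/2610 = -35591119/2610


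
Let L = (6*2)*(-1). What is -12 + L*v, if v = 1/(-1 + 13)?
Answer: -13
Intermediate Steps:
L = -12 (L = 12*(-1) = -12)
v = 1/12 ≈ 0.083333
-12 + L*v = -12 - 12*1/12 = -12 - 1 = -13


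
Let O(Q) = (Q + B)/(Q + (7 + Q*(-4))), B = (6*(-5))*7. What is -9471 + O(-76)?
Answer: -2225971/235 ≈ -9472.2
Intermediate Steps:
B = -210 (B = -30*7 = -210)
O(Q) = (-210 + Q)/(7 - 3*Q) (O(Q) = (Q - 210)/(Q + (7 + Q*(-4))) = (-210 + Q)/(Q + (7 - 4*Q)) = (-210 + Q)/(7 - 3*Q))
-9471 + O(-76) = -9471 + (210 - 1*(-76))/(-7 + 3*(-76)) = -9471 + (210 + 76)/(-7 - 228) = -9471 + 286/(-235) = -9471 - 1/235*286 = -9471 - 286/235 = -2225971/235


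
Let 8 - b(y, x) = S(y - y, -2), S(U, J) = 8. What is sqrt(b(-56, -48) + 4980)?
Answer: 2*sqrt(1245) ≈ 70.569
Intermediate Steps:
b(y, x) = 0 (b(y, x) = 8 - 1*8 = 8 - 8 = 0)
sqrt(b(-56, -48) + 4980) = sqrt(0 + 4980) = sqrt(4980) = 2*sqrt(1245)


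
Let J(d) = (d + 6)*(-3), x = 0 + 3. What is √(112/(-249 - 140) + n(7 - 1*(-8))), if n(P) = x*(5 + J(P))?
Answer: I*√26373422/389 ≈ 13.202*I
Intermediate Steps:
x = 3
J(d) = -18 - 3*d (J(d) = (6 + d)*(-3) = -18 - 3*d)
n(P) = -39 - 9*P (n(P) = 3*(5 + (-18 - 3*P)) = 3*(-13 - 3*P) = -39 - 9*P)
√(112/(-249 - 140) + n(7 - 1*(-8))) = √(112/(-249 - 140) + (-39 - 9*(7 - 1*(-8)))) = √(112/(-389) + (-39 - 9*(7 + 8))) = √(112*(-1/389) + (-39 - 9*15)) = √(-112/389 + (-39 - 135)) = √(-112/389 - 174) = √(-67798/389) = I*√26373422/389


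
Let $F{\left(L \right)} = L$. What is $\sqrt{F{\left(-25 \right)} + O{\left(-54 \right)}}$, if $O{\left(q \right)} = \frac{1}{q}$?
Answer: $\frac{i \sqrt{8106}}{18} \approx 5.0019 i$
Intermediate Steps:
$\sqrt{F{\left(-25 \right)} + O{\left(-54 \right)}} = \sqrt{-25 + \frac{1}{-54}} = \sqrt{-25 - \frac{1}{54}} = \sqrt{- \frac{1351}{54}} = \frac{i \sqrt{8106}}{18}$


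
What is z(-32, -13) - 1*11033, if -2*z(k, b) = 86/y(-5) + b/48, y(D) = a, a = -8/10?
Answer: -1053995/96 ≈ -10979.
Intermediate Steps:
a = -⅘ (a = -8*⅒ = -⅘ ≈ -0.80000)
y(D) = -⅘
z(k, b) = 215/4 - b/96 (z(k, b) = -(86/(-⅘) + b/48)/2 = -(86*(-5/4) + b*(1/48))/2 = -(-215/2 + b/48)/2 = 215/4 - b/96)
z(-32, -13) - 1*11033 = (215/4 - 1/96*(-13)) - 1*11033 = (215/4 + 13/96) - 11033 = 5173/96 - 11033 = -1053995/96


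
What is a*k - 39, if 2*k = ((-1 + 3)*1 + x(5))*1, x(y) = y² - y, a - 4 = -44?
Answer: -479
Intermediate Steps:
a = -40 (a = 4 - 44 = -40)
k = 11 (k = (((-1 + 3)*1 + 5*(-1 + 5))*1)/2 = ((2*1 + 5*4)*1)/2 = ((2 + 20)*1)/2 = (22*1)/2 = (½)*22 = 11)
a*k - 39 = -40*11 - 39 = -440 - 39 = -479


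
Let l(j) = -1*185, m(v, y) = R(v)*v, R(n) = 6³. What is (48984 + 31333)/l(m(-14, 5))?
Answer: -80317/185 ≈ -434.15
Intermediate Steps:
R(n) = 216
m(v, y) = 216*v
l(j) = -185
(48984 + 31333)/l(m(-14, 5)) = (48984 + 31333)/(-185) = 80317*(-1/185) = -80317/185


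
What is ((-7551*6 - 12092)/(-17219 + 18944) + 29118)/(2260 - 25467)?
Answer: -50171152/40032075 ≈ -1.2533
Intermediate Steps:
((-7551*6 - 12092)/(-17219 + 18944) + 29118)/(2260 - 25467) = ((-45306 - 12092)/1725 + 29118)/(-23207) = (-57398*1/1725 + 29118)*(-1/23207) = (-57398/1725 + 29118)*(-1/23207) = (50171152/1725)*(-1/23207) = -50171152/40032075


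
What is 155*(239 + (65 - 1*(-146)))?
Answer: 69750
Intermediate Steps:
155*(239 + (65 - 1*(-146))) = 155*(239 + (65 + 146)) = 155*(239 + 211) = 155*450 = 69750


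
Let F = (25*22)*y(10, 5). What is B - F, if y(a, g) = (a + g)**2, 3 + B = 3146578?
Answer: 3022825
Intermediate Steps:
B = 3146575 (B = -3 + 3146578 = 3146575)
F = 123750 (F = (25*22)*(10 + 5)**2 = 550*15**2 = 550*225 = 123750)
B - F = 3146575 - 1*123750 = 3146575 - 123750 = 3022825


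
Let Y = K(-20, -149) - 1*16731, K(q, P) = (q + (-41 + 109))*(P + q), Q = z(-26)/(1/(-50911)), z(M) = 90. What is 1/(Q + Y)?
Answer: -1/4606833 ≈ -2.1707e-7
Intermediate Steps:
Q = -4581990 (Q = 90/(1/(-50911)) = 90/(-1/50911) = 90*(-50911) = -4581990)
K(q, P) = (68 + q)*(P + q) (K(q, P) = (q + 68)*(P + q) = (68 + q)*(P + q))
Y = -24843 (Y = ((-20)**2 + 68*(-149) + 68*(-20) - 149*(-20)) - 1*16731 = (400 - 10132 - 1360 + 2980) - 16731 = -8112 - 16731 = -24843)
1/(Q + Y) = 1/(-4581990 - 24843) = 1/(-4606833) = -1/4606833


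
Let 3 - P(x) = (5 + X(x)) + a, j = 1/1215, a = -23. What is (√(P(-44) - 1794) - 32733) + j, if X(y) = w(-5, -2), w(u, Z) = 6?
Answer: -39770594/1215 + I*√1779 ≈ -32733.0 + 42.178*I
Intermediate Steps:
X(y) = 6
j = 1/1215 ≈ 0.00082305
P(x) = 15 (P(x) = 3 - ((5 + 6) - 23) = 3 - (11 - 23) = 3 - 1*(-12) = 3 + 12 = 15)
(√(P(-44) - 1794) - 32733) + j = (√(15 - 1794) - 32733) + 1/1215 = (√(-1779) - 32733) + 1/1215 = (I*√1779 - 32733) + 1/1215 = (-32733 + I*√1779) + 1/1215 = -39770594/1215 + I*√1779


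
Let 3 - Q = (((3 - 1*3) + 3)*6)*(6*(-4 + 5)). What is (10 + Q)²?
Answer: 9025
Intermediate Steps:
Q = -105 (Q = 3 - ((3 - 1*3) + 3)*6*6*(-4 + 5) = 3 - ((3 - 3) + 3)*6*6*1 = 3 - (0 + 3)*6*6 = 3 - 3*6*6 = 3 - 18*6 = 3 - 1*108 = 3 - 108 = -105)
(10 + Q)² = (10 - 105)² = (-95)² = 9025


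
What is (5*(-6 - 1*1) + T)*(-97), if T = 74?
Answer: -3783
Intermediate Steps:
(5*(-6 - 1*1) + T)*(-97) = (5*(-6 - 1*1) + 74)*(-97) = (5*(-6 - 1) + 74)*(-97) = (5*(-7) + 74)*(-97) = (-35 + 74)*(-97) = 39*(-97) = -3783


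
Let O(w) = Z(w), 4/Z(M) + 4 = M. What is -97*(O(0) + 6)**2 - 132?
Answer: -2557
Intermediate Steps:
Z(M) = 4/(-4 + M)
O(w) = 4/(-4 + w)
-97*(O(0) + 6)**2 - 132 = -97*(4/(-4 + 0) + 6)**2 - 132 = -97*(4/(-4) + 6)**2 - 132 = -97*(4*(-1/4) + 6)**2 - 132 = -97*(-1 + 6)**2 - 132 = -97*5**2 - 132 = -97*25 - 132 = -2425 - 132 = -2557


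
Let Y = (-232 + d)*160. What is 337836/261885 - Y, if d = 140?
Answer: 1285095012/87295 ≈ 14721.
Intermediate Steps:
Y = -14720 (Y = (-232 + 140)*160 = -92*160 = -14720)
337836/261885 - Y = 337836/261885 - 1*(-14720) = 337836*(1/261885) + 14720 = 112612/87295 + 14720 = 1285095012/87295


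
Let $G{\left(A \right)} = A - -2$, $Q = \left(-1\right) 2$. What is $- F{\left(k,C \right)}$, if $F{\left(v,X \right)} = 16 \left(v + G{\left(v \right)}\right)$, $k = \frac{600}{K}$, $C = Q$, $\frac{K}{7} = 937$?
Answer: $- \frac{229088}{6559} \approx -34.927$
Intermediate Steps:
$Q = -2$
$K = 6559$ ($K = 7 \cdot 937 = 6559$)
$C = -2$
$G{\left(A \right)} = 2 + A$ ($G{\left(A \right)} = A + 2 = 2 + A$)
$k = \frac{600}{6559} \approx 0.091477$
$F{\left(v,X \right)} = 32 + 32 v$ ($F{\left(v,X \right)} = 16 \left(v + \left(2 + v\right)\right) = 16 \left(2 + 2 v\right) = 32 + 32 v$)
$- F{\left(k,C \right)} = - (32 + 32 \cdot \frac{600}{6559}) = - (32 + \frac{19200}{6559}) = \left(-1\right) \frac{229088}{6559} = - \frac{229088}{6559}$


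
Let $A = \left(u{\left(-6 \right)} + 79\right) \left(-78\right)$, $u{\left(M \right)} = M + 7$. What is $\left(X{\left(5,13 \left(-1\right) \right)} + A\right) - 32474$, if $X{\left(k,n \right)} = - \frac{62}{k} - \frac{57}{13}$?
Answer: $- \frac{2517501}{65} \approx -38731.0$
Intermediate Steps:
$u{\left(M \right)} = 7 + M$
$A = -6240$ ($A = \left(\left(7 - 6\right) + 79\right) \left(-78\right) = \left(1 + 79\right) \left(-78\right) = 80 \left(-78\right) = -6240$)
$X{\left(k,n \right)} = - \frac{57}{13} - \frac{62}{k}$ ($X{\left(k,n \right)} = - \frac{62}{k} - \frac{57}{13} = - \frac{57}{13} - \frac{62}{k}$)
$\left(X{\left(5,13 \left(-1\right) \right)} + A\right) - 32474 = \left(\left(- \frac{57}{13} - \frac{62}{5}\right) - 6240\right) - 32474 = \left(- \frac{1091}{65} - 6240\right) - 32474 = - \frac{406691}{65} - 32474 = - \frac{2517501}{65}$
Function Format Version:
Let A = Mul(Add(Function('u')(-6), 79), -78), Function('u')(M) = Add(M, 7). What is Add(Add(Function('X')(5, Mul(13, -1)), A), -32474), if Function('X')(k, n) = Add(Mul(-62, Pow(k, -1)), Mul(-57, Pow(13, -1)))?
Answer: Rational(-2517501, 65) ≈ -38731.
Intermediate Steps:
Function('u')(M) = Add(7, M)
A = -6240 (A = Mul(Add(Add(7, -6), 79), -78) = Mul(Add(1, 79), -78) = Mul(80, -78) = -6240)
Function('X')(k, n) = Add(Rational(-57, 13), Mul(-62, Pow(k, -1))) (Function('X')(k, n) = Add(Mul(-62, Pow(k, -1)), Mul(-57, Rational(1, 13))) = Add(Mul(-62, Pow(k, -1)), Rational(-57, 13)) = Add(Rational(-57, 13), Mul(-62, Pow(k, -1))))
Add(Add(Function('X')(5, Mul(13, -1)), A), -32474) = Add(Add(Add(Rational(-57, 13), Mul(-62, Pow(5, -1))), -6240), -32474) = Add(Add(Add(Rational(-57, 13), Mul(-62, Rational(1, 5))), -6240), -32474) = Add(Add(Add(Rational(-57, 13), Rational(-62, 5)), -6240), -32474) = Add(Add(Rational(-1091, 65), -6240), -32474) = Add(Rational(-406691, 65), -32474) = Rational(-2517501, 65)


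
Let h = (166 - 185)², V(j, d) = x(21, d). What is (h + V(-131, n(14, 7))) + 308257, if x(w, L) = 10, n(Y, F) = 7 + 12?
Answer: 308628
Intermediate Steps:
n(Y, F) = 19
V(j, d) = 10
h = 361 (h = (-19)² = 361)
(h + V(-131, n(14, 7))) + 308257 = (361 + 10) + 308257 = 371 + 308257 = 308628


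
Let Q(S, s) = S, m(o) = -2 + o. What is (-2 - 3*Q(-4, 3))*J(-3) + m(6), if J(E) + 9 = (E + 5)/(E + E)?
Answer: -268/3 ≈ -89.333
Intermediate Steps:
J(E) = -9 + (5 + E)/(2*E) (J(E) = -9 + (E + 5)/(E + E) = -9 + (5 + E)/((2*E)) = -9 + (5 + E)*(1/(2*E)) = -9 + (5 + E)/(2*E))
(-2 - 3*Q(-4, 3))*J(-3) + m(6) = (-2 - 3*(-4))*((1/2)*(5 - 17*(-3))/(-3)) + (-2 + 6) = (-2 + 12)*((1/2)*(-1/3)*(5 + 51)) + 4 = 10*((1/2)*(-1/3)*56) + 4 = 10*(-28/3) + 4 = -280/3 + 4 = -268/3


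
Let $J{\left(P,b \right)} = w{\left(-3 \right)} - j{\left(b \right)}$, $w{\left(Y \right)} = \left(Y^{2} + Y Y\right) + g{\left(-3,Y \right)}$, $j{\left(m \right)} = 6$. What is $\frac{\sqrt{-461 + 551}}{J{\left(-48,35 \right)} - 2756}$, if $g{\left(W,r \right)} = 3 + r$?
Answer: $- \frac{3 \sqrt{10}}{2744} \approx -0.0034573$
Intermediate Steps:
$w{\left(Y \right)} = 3 + Y + 2 Y^{2}$ ($w{\left(Y \right)} = \left(Y^{2} + Y Y\right) + \left(3 + Y\right) = \left(Y^{2} + Y^{2}\right) + \left(3 + Y\right) = 2 Y^{2} + \left(3 + Y\right) = 3 + Y + 2 Y^{2}$)
$J{\left(P,b \right)} = 12$ ($J{\left(P,b \right)} = \left(3 - 3 + 2 \left(-3\right)^{2}\right) - 6 = \left(3 - 3 + 2 \cdot 9\right) - 6 = \left(3 - 3 + 18\right) - 6 = 18 - 6 = 12$)
$\frac{\sqrt{-461 + 551}}{J{\left(-48,35 \right)} - 2756} = \frac{\sqrt{-461 + 551}}{12 - 2756} = \frac{\sqrt{90}}{-2744} = - \frac{3 \sqrt{10}}{2744}$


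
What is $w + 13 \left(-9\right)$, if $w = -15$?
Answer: $-132$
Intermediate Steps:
$w + 13 \left(-9\right) = -15 + 13 \left(-9\right) = -15 - 117 = -132$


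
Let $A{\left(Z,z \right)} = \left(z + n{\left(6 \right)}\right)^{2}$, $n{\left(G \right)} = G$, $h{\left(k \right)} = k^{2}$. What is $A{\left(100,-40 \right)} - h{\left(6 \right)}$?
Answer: $1120$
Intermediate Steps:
$A{\left(Z,z \right)} = \left(6 + z\right)^{2}$ ($A{\left(Z,z \right)} = \left(z + 6\right)^{2} = \left(6 + z\right)^{2}$)
$A{\left(100,-40 \right)} - h{\left(6 \right)} = \left(6 - 40\right)^{2} - 6^{2} = \left(-34\right)^{2} - 36 = 1156 - 36 = 1120$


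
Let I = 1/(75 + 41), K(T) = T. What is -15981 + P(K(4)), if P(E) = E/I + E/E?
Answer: -15516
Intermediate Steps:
I = 1/116 ≈ 0.0086207
P(E) = 1 + 116*E (P(E) = E/(1/116) + E/E = E*116 + 1 = 116*E + 1 = 1 + 116*E)
-15981 + P(K(4)) = -15981 + (1 + 116*4) = -15981 + (1 + 464) = -15981 + 465 = -15516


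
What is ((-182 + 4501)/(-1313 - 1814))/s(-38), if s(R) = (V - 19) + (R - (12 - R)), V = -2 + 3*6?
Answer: 617/40651 ≈ 0.015178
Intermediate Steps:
V = 16 (V = -2 + 18 = 16)
s(R) = -15 + 2*R (s(R) = (16 - 19) + (R - (12 - R)) = -3 + (R + (-12 + R)) = -3 + (-12 + 2*R) = -15 + 2*R)
((-182 + 4501)/(-1313 - 1814))/s(-38) = ((-182 + 4501)/(-1313 - 1814))/(-15 + 2*(-38)) = (4319/(-3127))/(-15 - 76) = (4319*(-1/3127))/(-91) = -4319/3127*(-1/91) = 617/40651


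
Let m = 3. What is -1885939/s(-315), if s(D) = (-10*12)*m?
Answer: 1885939/360 ≈ 5238.7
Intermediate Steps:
s(D) = -360 (s(D) = -10*12*3 = -120*3 = -360)
-1885939/s(-315) = -1885939/(-360) = -1885939*(-1/360) = 1885939/360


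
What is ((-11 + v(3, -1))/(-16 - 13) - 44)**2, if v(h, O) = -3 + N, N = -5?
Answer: 1580049/841 ≈ 1878.8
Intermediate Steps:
v(h, O) = -8 (v(h, O) = -3 - 5 = -8)
((-11 + v(3, -1))/(-16 - 13) - 44)**2 = ((-11 - 8)/(-16 - 13) - 44)**2 = (-19/(-29) - 44)**2 = (-19*(-1/29) - 44)**2 = (19/29 - 44)**2 = (-1257/29)**2 = 1580049/841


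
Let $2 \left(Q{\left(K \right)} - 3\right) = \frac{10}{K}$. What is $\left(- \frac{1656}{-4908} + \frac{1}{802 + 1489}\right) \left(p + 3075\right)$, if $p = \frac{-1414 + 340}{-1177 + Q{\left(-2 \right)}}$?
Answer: $\frac{2291192600241}{2204805707} \approx 1039.2$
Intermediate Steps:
$Q{\left(K \right)} = 3 + \frac{5}{K}$ ($Q{\left(K \right)} = 3 + \frac{10 \frac{1}{K}}{2} = 3 + \frac{5}{K}$)
$p = \frac{2148}{2353}$ ($p = \frac{-1414 + 340}{-1177 + \left(3 + \frac{5}{-2}\right)} = - \frac{1074}{-1177 + \left(3 + 5 \left(- \frac{1}{2}\right)\right)} = - \frac{1074}{-1177 + \left(3 - \frac{5}{2}\right)} = - \frac{1074}{-1177 + \frac{1}{2}} = - \frac{1074}{- \frac{2353}{2}} = \left(-1074\right) \left(- \frac{2}{2353}\right) = \frac{2148}{2353} \approx 0.91288$)
$\left(- \frac{1656}{-4908} + \frac{1}{802 + 1489}\right) \left(p + 3075\right) = \left(- \frac{1656}{-4908} + \frac{1}{802 + 1489}\right) \left(\frac{2148}{2353} + 3075\right) = \left(\left(-1656\right) \left(- \frac{1}{4908}\right) + \frac{1}{2291}\right) \frac{7237623}{2353} = \left(\frac{138}{409} + \frac{1}{2291}\right) \frac{7237623}{2353} = \frac{316567}{937019} \cdot \frac{7237623}{2353} = \frac{2291192600241}{2204805707}$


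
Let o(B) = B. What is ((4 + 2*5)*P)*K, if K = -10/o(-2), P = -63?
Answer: -4410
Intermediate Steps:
K = 5 (K = -10/(-2) = -10*(-1/2) = 5)
((4 + 2*5)*P)*K = ((4 + 2*5)*(-63))*5 = ((4 + 10)*(-63))*5 = (14*(-63))*5 = -882*5 = -4410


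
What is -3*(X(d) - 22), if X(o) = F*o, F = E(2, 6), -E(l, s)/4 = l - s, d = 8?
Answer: -318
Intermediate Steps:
E(l, s) = -4*l + 4*s (E(l, s) = -4*(l - s) = -4*l + 4*s)
F = 16 (F = -4*2 + 4*6 = -8 + 24 = 16)
X(o) = 16*o
-3*(X(d) - 22) = -3*(16*8 - 22) = -3*(128 - 22) = -3*106 = -318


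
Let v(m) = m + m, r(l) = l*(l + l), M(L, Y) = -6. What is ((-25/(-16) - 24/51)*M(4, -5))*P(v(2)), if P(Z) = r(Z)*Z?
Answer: -14256/17 ≈ -838.59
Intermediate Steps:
r(l) = 2*l² (r(l) = l*(2*l) = 2*l²)
v(m) = 2*m
P(Z) = 2*Z³ (P(Z) = (2*Z²)*Z = 2*Z³)
((-25/(-16) - 24/51)*M(4, -5))*P(v(2)) = ((-25/(-16) - 24/51)*(-6))*(2*(2*2)³) = ((-25*(-1/16) - 24*1/51)*(-6))*(2*4³) = ((25/16 - 8/17)*(-6))*(2*64) = ((297/272)*(-6))*128 = -891/136*128 = -14256/17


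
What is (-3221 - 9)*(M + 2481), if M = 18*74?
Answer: -12315990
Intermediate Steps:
M = 1332
(-3221 - 9)*(M + 2481) = (-3221 - 9)*(1332 + 2481) = -3230*3813 = -12315990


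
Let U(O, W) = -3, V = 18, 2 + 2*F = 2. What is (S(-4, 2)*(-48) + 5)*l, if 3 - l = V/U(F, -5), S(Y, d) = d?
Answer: -819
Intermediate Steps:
F = 0 (F = -1 + (½)*2 = -1 + 1 = 0)
l = 9 (l = 3 - 18/(-3) = 3 - 18*(-1)/3 = 3 - 1*(-6) = 3 + 6 = 9)
(S(-4, 2)*(-48) + 5)*l = (2*(-48) + 5)*9 = (-96 + 5)*9 = -91*9 = -819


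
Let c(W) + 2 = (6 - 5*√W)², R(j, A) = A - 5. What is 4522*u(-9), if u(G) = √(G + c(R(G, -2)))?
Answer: 4522*√(-150 - 60*I*√7) ≈ 26446.0 - 61373.0*I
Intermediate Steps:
R(j, A) = -5 + A
c(W) = -2 + (6 - 5*√W)²
u(G) = √(-2 + G + (-6 + 5*I*√7)²) (u(G) = √(G + (-2 + (-6 + 5*√(-5 - 2))²)) = √(G + (-2 + (-6 + 5*√(-7))²)) = √(G + (-2 + (-6 + 5*(I*√7))²)) = √(G + (-2 + (-6 + 5*I*√7)²)) = √(-2 + G + (-6 + 5*I*√7)²))
4522*u(-9) = 4522*√(-141 - 9 - 60*I*√7) = 4522*√(-150 - 60*I*√7)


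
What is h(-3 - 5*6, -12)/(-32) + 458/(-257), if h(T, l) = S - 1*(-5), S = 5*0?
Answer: -15941/8224 ≈ -1.9384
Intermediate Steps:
S = 0
h(T, l) = 5 (h(T, l) = 0 - 1*(-5) = 0 + 5 = 5)
h(-3 - 5*6, -12)/(-32) + 458/(-257) = 5/(-32) + 458/(-257) = 5*(-1/32) + 458*(-1/257) = -5/32 - 458/257 = -15941/8224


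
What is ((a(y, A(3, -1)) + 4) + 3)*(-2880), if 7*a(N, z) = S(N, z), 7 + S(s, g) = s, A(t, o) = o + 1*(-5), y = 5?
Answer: -135360/7 ≈ -19337.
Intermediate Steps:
A(t, o) = -5 + o (A(t, o) = o - 5 = -5 + o)
S(s, g) = -7 + s
a(N, z) = -1 + N/7 (a(N, z) = (-7 + N)/7 = -1 + N/7)
((a(y, A(3, -1)) + 4) + 3)*(-2880) = (((-1 + (⅐)*5) + 4) + 3)*(-2880) = (((-1 + 5/7) + 4) + 3)*(-2880) = ((-2/7 + 4) + 3)*(-2880) = (26/7 + 3)*(-2880) = (47/7)*(-2880) = -135360/7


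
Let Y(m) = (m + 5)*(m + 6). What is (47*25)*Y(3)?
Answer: 84600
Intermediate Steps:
Y(m) = (5 + m)*(6 + m)
(47*25)*Y(3) = (47*25)*(30 + 3² + 11*3) = 1175*(30 + 9 + 33) = 1175*72 = 84600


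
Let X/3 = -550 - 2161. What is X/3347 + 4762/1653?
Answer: 2494565/5532591 ≈ 0.45089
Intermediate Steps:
X = -8133 (X = 3*(-550 - 2161) = 3*(-2711) = -8133)
X/3347 + 4762/1653 = -8133/3347 + 4762/1653 = 2494565/5532591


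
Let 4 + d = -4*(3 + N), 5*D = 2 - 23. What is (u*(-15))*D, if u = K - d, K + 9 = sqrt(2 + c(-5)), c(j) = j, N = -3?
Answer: -315 + 63*I*sqrt(3) ≈ -315.0 + 109.12*I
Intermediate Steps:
D = -21/5 (D = (2 - 23)/5 = (1/5)*(-21) = -21/5 ≈ -4.2000)
K = -9 + I*sqrt(3) (K = -9 + sqrt(2 - 5) = -9 + sqrt(-3) = -9 + I*sqrt(3) ≈ -9.0 + 1.732*I)
d = -4 (d = -4 - 4*(3 - 3) = -4 - 4*0 = -4 + 0 = -4)
u = -5 + I*sqrt(3) (u = (-9 + I*sqrt(3)) - 1*(-4) = (-9 + I*sqrt(3)) + 4 = -5 + I*sqrt(3) ≈ -5.0 + 1.732*I)
(u*(-15))*D = ((-5 + I*sqrt(3))*(-15))*(-21/5) = (75 - 15*I*sqrt(3))*(-21/5) = -315 + 63*I*sqrt(3)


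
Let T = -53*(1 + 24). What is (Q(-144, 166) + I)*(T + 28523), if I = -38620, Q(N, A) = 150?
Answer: -1046307060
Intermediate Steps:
T = -1325 (T = -53*25 = -1325)
(Q(-144, 166) + I)*(T + 28523) = (150 - 38620)*(-1325 + 28523) = -38470*27198 = -1046307060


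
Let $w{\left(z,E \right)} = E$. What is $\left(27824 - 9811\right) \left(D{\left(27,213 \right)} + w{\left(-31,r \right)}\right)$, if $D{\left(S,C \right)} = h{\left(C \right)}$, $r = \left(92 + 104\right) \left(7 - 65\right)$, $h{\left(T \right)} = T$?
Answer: $-200935015$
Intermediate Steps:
$r = -11368$ ($r = 196 \left(-58\right) = -11368$)
$D{\left(S,C \right)} = C$
$\left(27824 - 9811\right) \left(D{\left(27,213 \right)} + w{\left(-31,r \right)}\right) = \left(27824 - 9811\right) \left(213 - 11368\right) = 18013 \left(-11155\right) = -200935015$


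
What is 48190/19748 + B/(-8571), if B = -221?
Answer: 208700399/84630054 ≈ 2.4660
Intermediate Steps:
48190/19748 + B/(-8571) = 48190/19748 - 221/(-8571) = 48190*(1/19748) - 221*(-1/8571) = 24095/9874 + 221/8571 = 208700399/84630054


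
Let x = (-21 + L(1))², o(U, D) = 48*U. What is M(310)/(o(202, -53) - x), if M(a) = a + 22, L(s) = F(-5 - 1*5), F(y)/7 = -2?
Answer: 332/8471 ≈ 0.039193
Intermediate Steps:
F(y) = -14 (F(y) = 7*(-2) = -14)
L(s) = -14
M(a) = 22 + a
x = 1225 (x = (-21 - 14)² = (-35)² = 1225)
M(310)/(o(202, -53) - x) = (22 + 310)/(48*202 - 1*1225) = 332/(9696 - 1225) = 332/8471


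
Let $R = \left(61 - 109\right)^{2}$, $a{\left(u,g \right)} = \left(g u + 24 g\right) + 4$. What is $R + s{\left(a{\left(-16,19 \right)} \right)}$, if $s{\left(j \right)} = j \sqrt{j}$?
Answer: $2304 + 312 \sqrt{39} \approx 4252.4$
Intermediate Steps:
$a{\left(u,g \right)} = 4 + 24 g + g u$ ($a{\left(u,g \right)} = \left(24 g + g u\right) + 4 = 4 + 24 g + g u$)
$R = 2304$ ($R = \left(-48\right)^{2} = 2304$)
$s{\left(j \right)} = j^{\frac{3}{2}}$
$R + s{\left(a{\left(-16,19 \right)} \right)} = 2304 + \left(4 + 24 \cdot 19 + 19 \left(-16\right)\right)^{\frac{3}{2}} = 2304 + \left(4 + 456 - 304\right)^{\frac{3}{2}} = 2304 + 156^{\frac{3}{2}} = 2304 + 312 \sqrt{39}$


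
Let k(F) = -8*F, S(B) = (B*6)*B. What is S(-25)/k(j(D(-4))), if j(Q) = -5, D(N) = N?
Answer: 375/4 ≈ 93.750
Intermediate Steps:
S(B) = 6*B² (S(B) = (6*B)*B = 6*B²)
S(-25)/k(j(D(-4))) = (6*(-25)²)/((-8*(-5))) = (6*625)/40 = 3750*(1/40) = 375/4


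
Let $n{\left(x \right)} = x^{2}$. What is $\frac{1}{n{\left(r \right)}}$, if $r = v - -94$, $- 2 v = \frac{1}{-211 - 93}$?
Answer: $\frac{369664}{3266465409} \approx 0.00011317$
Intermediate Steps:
$v = \frac{1}{608}$ ($v = - \frac{1}{2 \left(-211 - 93\right)} = - \frac{1}{2 \left(-304\right)} = \left(- \frac{1}{2}\right) \left(- \frac{1}{304}\right) = \frac{1}{608} \approx 0.0016447$)
$r = \frac{57153}{608}$ ($r = \frac{1}{608} - -94 = \frac{1}{608} + 94 = \frac{57153}{608} \approx 94.002$)
$\frac{1}{n{\left(r \right)}} = \frac{1}{\left(\frac{57153}{608}\right)^{2}} = \frac{1}{\frac{3266465409}{369664}} = \frac{369664}{3266465409}$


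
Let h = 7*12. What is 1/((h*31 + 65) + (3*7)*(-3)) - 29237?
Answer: -76191621/2606 ≈ -29237.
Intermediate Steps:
h = 84
1/((h*31 + 65) + (3*7)*(-3)) - 29237 = 1/((84*31 + 65) + (3*7)*(-3)) - 29237 = 1/((2604 + 65) + 21*(-3)) - 29237 = 1/(2669 - 63) - 29237 = 1/2606 - 29237 = -76191621/2606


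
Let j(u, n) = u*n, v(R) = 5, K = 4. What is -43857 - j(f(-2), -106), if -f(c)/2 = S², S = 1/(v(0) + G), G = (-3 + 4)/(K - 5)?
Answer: -175481/4 ≈ -43870.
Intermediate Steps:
G = -1 (G = (-3 + 4)/(4 - 5) = 1/(-1) = 1*(-1) = -1)
S = ¼ (S = 1/(5 - 1) = 1/4 = ¼ ≈ 0.25000)
f(c) = -⅛ (f(c) = -2*(¼)² = -2*1/16 = -⅛)
j(u, n) = n*u
-43857 - j(f(-2), -106) = -43857 - (-106)*(-1)/8 = -43857 - 1*53/4 = -43857 - 53/4 = -175481/4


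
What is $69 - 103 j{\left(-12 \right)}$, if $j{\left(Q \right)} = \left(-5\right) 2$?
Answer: $1099$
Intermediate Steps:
$j{\left(Q \right)} = -10$
$69 - 103 j{\left(-12 \right)} = 69 - -1030 = 69 + 1030 = 1099$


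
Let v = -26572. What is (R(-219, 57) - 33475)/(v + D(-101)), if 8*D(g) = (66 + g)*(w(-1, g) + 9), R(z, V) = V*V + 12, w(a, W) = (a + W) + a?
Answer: 120856/104643 ≈ 1.1549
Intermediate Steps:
w(a, W) = W + 2*a (w(a, W) = (W + a) + a = W + 2*a)
R(z, V) = 12 + V² (R(z, V) = V² + 12 = 12 + V²)
D(g) = (7 + g)*(66 + g)/8 (D(g) = ((66 + g)*((g + 2*(-1)) + 9))/8 = ((66 + g)*((g - 2) + 9))/8 = ((66 + g)*((-2 + g) + 9))/8 = ((66 + g)*(7 + g))/8 = ((7 + g)*(66 + g))/8 = (7 + g)*(66 + g)/8)
(R(-219, 57) - 33475)/(v + D(-101)) = ((12 + 57²) - 33475)/(-26572 + (231/4 + (⅛)*(-101)² + (73/8)*(-101))) = ((12 + 3249) - 33475)/(-26572 + (231/4 + (⅛)*10201 - 7373/8)) = (3261 - 33475)/(-26572 + (231/4 + 10201/8 - 7373/8)) = -30214/(-26572 + 1645/4) = -30214/(-104643/4) = -30214*(-4/104643) = 120856/104643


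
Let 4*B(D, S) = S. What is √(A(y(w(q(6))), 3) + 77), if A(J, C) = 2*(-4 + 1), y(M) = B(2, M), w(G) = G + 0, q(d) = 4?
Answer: √71 ≈ 8.4261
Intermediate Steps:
B(D, S) = S/4
w(G) = G
y(M) = M/4
A(J, C) = -6 (A(J, C) = 2*(-3) = -6)
√(A(y(w(q(6))), 3) + 77) = √(-6 + 77) = √71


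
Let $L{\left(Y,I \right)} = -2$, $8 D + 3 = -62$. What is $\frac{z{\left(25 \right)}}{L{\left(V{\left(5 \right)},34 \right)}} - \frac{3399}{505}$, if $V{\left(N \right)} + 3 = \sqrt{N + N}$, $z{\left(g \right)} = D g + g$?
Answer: $\frac{665241}{8080} \approx 82.332$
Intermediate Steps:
$D = - \frac{65}{8}$ ($D = - \frac{3}{8} + \frac{1}{8} \left(-62\right) = - \frac{3}{8} - \frac{31}{4} = - \frac{65}{8} \approx -8.125$)
$z{\left(g \right)} = - \frac{57 g}{8}$ ($z{\left(g \right)} = - \frac{65 g}{8} + g = - \frac{57 g}{8}$)
$V{\left(N \right)} = -3 + \sqrt{2} \sqrt{N}$ ($V{\left(N \right)} = -3 + \sqrt{N + N} = -3 + \sqrt{2 N} = -3 + \sqrt{2} \sqrt{N}$)
$\frac{z{\left(25 \right)}}{L{\left(V{\left(5 \right)},34 \right)}} - \frac{3399}{505} = \frac{\left(- \frac{57}{8}\right) 25}{-2} - \frac{3399}{505} = \left(- \frac{1425}{8}\right) \left(- \frac{1}{2}\right) - \frac{3399}{505} = \frac{1425}{16} - \frac{3399}{505} = \frac{665241}{8080}$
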